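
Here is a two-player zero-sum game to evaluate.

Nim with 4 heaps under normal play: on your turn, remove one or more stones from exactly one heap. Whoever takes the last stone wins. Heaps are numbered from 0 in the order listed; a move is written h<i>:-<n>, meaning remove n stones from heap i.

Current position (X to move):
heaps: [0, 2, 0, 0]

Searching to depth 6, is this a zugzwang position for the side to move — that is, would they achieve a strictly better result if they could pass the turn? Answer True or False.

zugzwang((0,2,0,0), X) = False

[(0,2,0,0)] X move#1: h1:-1:-1/(0,1,0,0), h1:-2:+1/(0,0,0,0)*
[(0,0,0,0)] end (terminal -1, O#2); searched (0,2,0,0) to 6
if X skipped the turn, O would face:
~ [(0,2,0,0)] O move#1: h1:-1:-1/(0,1,0,0), h1:-2:+1/(0,0,0,0)*
~ [(0,0,0,0)] end (terminal -1, X#2); searched (0,2,0,0) to 6
compare (X): move=+1 vs pass=-1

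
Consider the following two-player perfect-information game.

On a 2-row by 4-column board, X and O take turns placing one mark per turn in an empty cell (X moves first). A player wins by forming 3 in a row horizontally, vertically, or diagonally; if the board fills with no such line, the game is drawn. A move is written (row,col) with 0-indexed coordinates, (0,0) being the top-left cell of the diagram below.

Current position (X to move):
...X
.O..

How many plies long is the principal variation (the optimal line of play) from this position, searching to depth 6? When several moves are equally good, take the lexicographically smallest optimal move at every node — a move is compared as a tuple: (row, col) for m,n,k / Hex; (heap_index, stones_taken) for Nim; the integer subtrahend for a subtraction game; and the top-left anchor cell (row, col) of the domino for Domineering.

p1 X@[...X/.O..]: (0,0)[X..X/.O..]-1 (0,1)[.X.X/.O..]+0* (0,2)[..XX/.O..]+0 (1,0)[...X/XO..]+0 (1,2)[...X/.OX.]+0 (1,3)[...X/.O.X]+0
p2 O@[.X.X/.O..]: (0,0)[OX.X/.O..]-1 (0,2)[.XOX/.O..]+0* (1,0)[.X.X/OO..]-1 (1,2)[.X.X/.OO.]-1 (1,3)[.X.X/.O.O]-1
p3 X@[.XOX/.O..]: (0,0)[XXOX/.O..]-1 (1,0)[.XOX/XO..]+0* (1,2)[.XOX/.OX.]+0 (1,3)[.XOX/.O.X]+0
p4 O@[.XOX/XO..]: (0,0)[OXOX/XO..]+0* (1,2)[.XOX/XOO.]+0 (1,3)[.XOX/XO.O]+0
p5 X@[OXOX/XO..]: (1,2)[OXOX/XOX.]+0* (1,3)[OXOX/XO.X]+0
p6 O@[OXOX/XOX.]: (1,3)[OXOX/XOXO]+0*
p7 X@[OXOX/XOXO] terminal +0; root [...X/.O..] d6

PV length from [...X/.O..]: 6 plies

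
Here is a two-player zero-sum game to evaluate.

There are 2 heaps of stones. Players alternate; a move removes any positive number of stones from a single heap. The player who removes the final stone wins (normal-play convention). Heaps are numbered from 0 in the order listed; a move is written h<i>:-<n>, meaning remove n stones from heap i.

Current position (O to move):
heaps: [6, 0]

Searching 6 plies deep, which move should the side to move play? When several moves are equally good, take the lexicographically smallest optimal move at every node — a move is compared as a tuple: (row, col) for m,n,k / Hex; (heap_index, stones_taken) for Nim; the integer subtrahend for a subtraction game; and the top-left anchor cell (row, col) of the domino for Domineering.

[(6,0)] O move#1: h0:-1:-1/(5,0), h0:-2:-1/(4,0), h0:-3:-1/(3,0), h0:-4:-1/(2,0), h0:-5:-1/(1,0), h0:-6:+1/(0,0)*
[(0,0)] end (terminal -1, X#2); searched (6,0) to 6

O's best at [(6,0)]: h0:-6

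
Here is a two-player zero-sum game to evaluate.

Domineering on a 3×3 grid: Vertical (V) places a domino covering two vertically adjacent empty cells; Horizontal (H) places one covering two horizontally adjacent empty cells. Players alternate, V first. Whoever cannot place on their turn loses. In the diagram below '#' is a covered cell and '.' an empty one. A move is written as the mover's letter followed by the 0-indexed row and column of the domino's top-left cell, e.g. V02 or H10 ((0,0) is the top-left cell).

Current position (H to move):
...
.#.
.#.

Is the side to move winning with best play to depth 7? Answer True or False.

ply 1, H at .../.#./.#. | H00=-1→##./.#./.#.*; H01=-1→.##/.#./.#.
ply 2, V at ##./.#./.#. | V02=+1→###/.##/.#.*; V10=+1→##./##./##.; V12=+1→##./.##/.##
ply 3: ###/.##/.#. is terminal -1 (H); from .../.#./.#. depth 7

H winning at [.../.#./.#.]: False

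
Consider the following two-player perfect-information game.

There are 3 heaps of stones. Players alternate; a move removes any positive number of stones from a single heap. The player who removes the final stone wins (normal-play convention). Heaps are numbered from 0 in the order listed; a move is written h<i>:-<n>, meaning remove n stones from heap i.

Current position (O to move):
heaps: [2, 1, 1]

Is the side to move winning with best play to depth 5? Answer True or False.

O winning at [(2,1,1)]: True

p1 O@[(2,1,1)]: h0:-1[(1,1,1)]-1 h0:-2[(0,1,1)]+1* h1:-1[(2,0,1)]-1 h2:-1[(2,1,0)]-1
p2 X@[(0,1,1)]: h1:-1[(0,0,1)]-1* h2:-1[(0,1,0)]-1
p3 O@[(0,0,1)]: h2:-1[(0,0,0)]+1*
p4 X@[(0,0,0)] terminal -1; root [(2,1,1)] d5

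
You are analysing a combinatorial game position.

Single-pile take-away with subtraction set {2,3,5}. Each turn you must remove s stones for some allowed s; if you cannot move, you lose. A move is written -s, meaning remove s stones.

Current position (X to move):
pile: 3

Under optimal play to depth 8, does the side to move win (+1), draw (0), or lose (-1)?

[3] X move#1: -2:+1/1*, -3:+1/0
[1] end (terminal -1, O#2); searched 3 to 8

value(3, X) = +1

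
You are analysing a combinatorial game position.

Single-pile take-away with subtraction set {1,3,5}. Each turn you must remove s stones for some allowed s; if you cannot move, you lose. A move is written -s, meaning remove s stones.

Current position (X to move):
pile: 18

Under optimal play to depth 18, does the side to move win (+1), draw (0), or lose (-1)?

value(18, X) = -1

[18] X move#1: -1:-1/17*, -3:-1/15, -5:-1/13
[17] O move#2: -1:+1/16*, -3:+1/14, -5:+1/12
[16] X move#3: -1:-1/15*, -3:-1/13, -5:-1/11
[15] O move#4: -1:+1/14*, -3:+1/12, -5:+1/10
[14] X move#5: -1:-1/13*, -3:-1/11, -5:-1/9
[13] O move#6: -1:+1/12*, -3:+1/10, -5:+1/8
[12] X move#7: -1:-1/11*, -3:-1/9, -5:-1/7
[11] O move#8: -1:+1/10*, -3:+1/8, -5:+1/6
[10] X move#9: -1:-1/9*, -3:-1/7, -5:-1/5
[9] O move#10: -1:+1/8*, -3:+1/6, -5:+1/4
[8] X move#11: -1:-1/7*, -3:-1/5, -5:-1/3
[7] O move#12: -1:+1/6*, -3:+1/4, -5:+1/2
[6] X move#13: -1:-1/5*, -3:-1/3, -5:-1/1
[5] O move#14: -1:+1/4*, -3:+1/2, -5:+1/0
[4] X move#15: -1:-1/3*, -3:-1/1
[3] O move#16: -1:+1/2*, -3:+1/0
[2] X move#17: -1:-1/1*
[1] O move#18: -1:+1/0*
[0] end (terminal -1, X#19); searched 18 to 18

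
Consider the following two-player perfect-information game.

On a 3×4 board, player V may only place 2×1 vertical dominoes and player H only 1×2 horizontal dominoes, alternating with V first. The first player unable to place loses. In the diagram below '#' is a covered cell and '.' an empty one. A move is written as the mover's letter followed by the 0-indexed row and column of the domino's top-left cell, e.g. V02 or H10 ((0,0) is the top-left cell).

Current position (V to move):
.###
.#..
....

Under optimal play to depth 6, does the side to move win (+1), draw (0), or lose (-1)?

value(.###/.#../...., V) = +1

p1 V@[.###/.#../....]: V00[####/##../....]-1 V10[.###/##../#...]-1 V12[.###/.##./..#.]+1* V13[.###/.#.#/...#]+1
p2 H@[.###/.##./..#.]: H20[.###/.##./###.]-1*
p3 V@[.###/.##./###.]: V00[####/###./###.]+1* V13[.###/.###/####]+1
p4 H@[####/###./###.] terminal -1; root [.###/.#../....] d6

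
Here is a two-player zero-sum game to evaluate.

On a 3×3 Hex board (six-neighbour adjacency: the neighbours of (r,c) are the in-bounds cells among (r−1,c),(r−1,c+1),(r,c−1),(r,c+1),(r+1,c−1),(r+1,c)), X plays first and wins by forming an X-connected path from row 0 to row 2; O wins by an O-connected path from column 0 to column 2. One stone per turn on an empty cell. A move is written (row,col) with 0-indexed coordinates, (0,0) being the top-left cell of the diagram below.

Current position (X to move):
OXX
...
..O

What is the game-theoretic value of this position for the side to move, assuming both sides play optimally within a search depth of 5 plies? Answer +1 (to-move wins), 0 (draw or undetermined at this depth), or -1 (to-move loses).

[OXX/.../..O] X move#1: (1,0):+1/OXX/X../..O*, (1,1):+1/OXX/.X./..O, (1,2):+1/OXX/..X/..O, (2,0):+1/OXX/.../X.O, (2,1):+1/OXX/.../.XO
[OXX/X../..O] O move#2: (1,1):-1/OXX/XO./..O*, (1,2):-1/OXX/X.O/..O, (2,0):-1/OXX/X../O.O, (2,1):-1/OXX/X../.OO
[OXX/XO./..O] X move#3: (1,2):+1/OXX/XOX/..O*, (2,0):+1/OXX/XO./X.O, (2,1):+1/OXX/XO./.XO
[OXX/XOX/..O] O move#4: (2,0):-1/OXX/XOX/O.O*, (2,1):-1/OXX/XOX/.OO
[OXX/XOX/O.O] X move#5: (2,1):+1/OXX/XOX/OXO*
[OXX/XOX/OXO] end (terminal -1, O#6); searched OXX/.../..O to 5

value(OXX/.../..O, X) = +1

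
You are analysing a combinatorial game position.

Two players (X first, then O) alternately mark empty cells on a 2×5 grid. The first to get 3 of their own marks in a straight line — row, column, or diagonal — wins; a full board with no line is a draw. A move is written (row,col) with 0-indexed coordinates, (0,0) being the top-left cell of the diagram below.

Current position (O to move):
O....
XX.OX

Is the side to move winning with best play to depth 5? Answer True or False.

[O..../XX.OX] O move#1: (0,1):-1/OO.../XX.OX, (0,2):-1/O.O../XX.OX, (0,3):-1/O..O./XX.OX, (0,4):-1/O...O/XX.OX, (1,2):+0/O..../XXOOX*
[O..../XXOOX] X move#2: (0,1):+0/OX.../XXOOX*, (0,2):+0/O.X../XXOOX, (0,3):+0/O..X./XXOOX, (0,4):+0/O...X/XXOOX
[OX.../XXOOX] O move#3: (0,2):+0/OXO../XXOOX*, (0,3):+0/OX.O./XXOOX, (0,4):+0/OX..O/XXOOX
[OXO../XXOOX] X move#4: (0,3):+0/OXOX./XXOOX*, (0,4):+0/OXO.X/XXOOX
[OXOX./XXOOX] O move#5: (0,4):+0/OXOXO/XXOOX*
[OXOXO/XXOOX] end (terminal +0, X#6); searched O..../XX.OX to 5

O winning at [O..../XX.OX]: False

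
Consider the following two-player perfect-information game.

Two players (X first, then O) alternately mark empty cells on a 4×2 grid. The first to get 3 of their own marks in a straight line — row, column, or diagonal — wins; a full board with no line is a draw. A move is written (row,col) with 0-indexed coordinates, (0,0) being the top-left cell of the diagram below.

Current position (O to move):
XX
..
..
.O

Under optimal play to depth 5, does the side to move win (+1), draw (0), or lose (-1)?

[XX/../../.O] O move#1: (1,0):+0/XX/O./../.O*, (1,1):+0/XX/.O/../.O, (2,0):+0/XX/../O./.O, (2,1):+0/XX/../.O/.O, (3,0):+0/XX/../../OO
[XX/O./../.O] X move#2: (1,1):+0/XX/OX/../.O*, (2,0):+0/XX/O./X./.O, (2,1):+0/XX/O./.X/.O, (3,0):+0/XX/O./../XO
[XX/OX/../.O] O move#3: (2,0):-1/XX/OX/O./.O, (2,1):+0/XX/OX/.O/.O*, (3,0):-1/XX/OX/../OO
[XX/OX/.O/.O] X move#4: (2,0):+0/XX/OX/XO/.O*, (3,0):+0/XX/OX/.O/XO
[XX/OX/XO/.O] O move#5: (3,0):+0/XX/OX/XO/OO*
[XX/OX/XO/OO] end (terminal +0, X#6); searched XX/../../.O to 5

value(XX/../../.O, O) = 0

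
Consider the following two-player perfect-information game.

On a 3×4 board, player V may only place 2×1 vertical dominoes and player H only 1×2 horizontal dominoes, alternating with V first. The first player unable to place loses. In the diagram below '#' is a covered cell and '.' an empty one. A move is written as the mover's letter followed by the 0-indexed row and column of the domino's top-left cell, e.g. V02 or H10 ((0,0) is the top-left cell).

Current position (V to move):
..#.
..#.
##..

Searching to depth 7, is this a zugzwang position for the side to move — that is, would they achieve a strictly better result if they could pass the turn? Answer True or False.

zugzwang(..#./..#./##.., V) = False

ply 1, V at ..#./..#./##.. | V00=+1→#.#./#.#./##..*; V01=+1→.##./.##./##..; V03=-1→..##/..##/##..; V13=-1→..#./..##/##.#
ply 2, H at #.#./#.#./##.. | H22=-1→#.#./#.#./####*
ply 3, V at #.#./#.#./#### | V01=+1→###./###./####*; V03=+1→#.##/#.##/####
ply 4: ###./###./#### is terminal -1 (H); from ..#./..#./##.. depth 7
if V skipped the turn, H would face:
~ ply 1, H at ..#./..#./##.. | H00=+1→###./..#./##..*; H10=+1→..#./###./##..; H22=-1→..#./..#./####
~ ply 2, V at ###./..#./##.. | V03=-1→####/..##/##..*; V13=-1→###./..##/##.#
~ ply 3, H at ####/..##/##.. | H10=+1→####/####/##..*; H22=+1→####/..##/####
~ ply 4: ####/####/##.. is terminal -1 (V); from ..#./..#./##.. depth 7
compare (V): move=+1 vs pass=-1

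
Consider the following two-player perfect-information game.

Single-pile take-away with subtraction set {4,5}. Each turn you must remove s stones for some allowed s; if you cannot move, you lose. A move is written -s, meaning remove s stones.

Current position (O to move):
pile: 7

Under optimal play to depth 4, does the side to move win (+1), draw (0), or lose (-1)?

value(7, O) = +1

ply 1, O at 7 | -4=+1→3*; -5=+1→2
ply 2: 3 is terminal -1 (X); from 7 depth 4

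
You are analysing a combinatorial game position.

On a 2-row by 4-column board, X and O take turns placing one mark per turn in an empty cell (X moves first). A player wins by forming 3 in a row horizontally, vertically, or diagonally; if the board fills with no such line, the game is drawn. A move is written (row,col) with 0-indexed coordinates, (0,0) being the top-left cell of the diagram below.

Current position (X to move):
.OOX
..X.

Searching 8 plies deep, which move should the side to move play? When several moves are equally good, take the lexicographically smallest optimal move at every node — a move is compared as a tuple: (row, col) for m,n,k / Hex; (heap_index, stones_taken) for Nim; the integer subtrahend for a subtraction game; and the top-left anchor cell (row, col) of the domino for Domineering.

[.OOX/..X.] X move#1: (0,0):+0/XOOX/..X.*, (1,0):-1/.OOX/X.X., (1,1):-1/.OOX/.XX., (1,3):-1/.OOX/..XX
[XOOX/..X.] O move#2: (1,0):+0/XOOX/O.X.*, (1,1):+0/XOOX/.OX., (1,3):+0/XOOX/..XO
[XOOX/O.X.] X move#3: (1,1):+0/XOOX/OXX.*, (1,3):+0/XOOX/O.XX
[XOOX/OXX.] O move#4: (1,3):+0/XOOX/OXXO*
[XOOX/OXXO] end (terminal +0, X#5); searched .OOX/..X. to 8

X's best at [.OOX/..X.]: (0,0)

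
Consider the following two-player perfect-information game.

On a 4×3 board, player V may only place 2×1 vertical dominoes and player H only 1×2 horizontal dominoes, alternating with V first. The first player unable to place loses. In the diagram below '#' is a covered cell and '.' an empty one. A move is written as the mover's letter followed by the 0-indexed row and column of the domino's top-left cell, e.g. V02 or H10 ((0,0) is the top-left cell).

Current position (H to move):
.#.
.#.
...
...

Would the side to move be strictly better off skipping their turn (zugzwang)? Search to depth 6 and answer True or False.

zugzwang(.#./.#./.../..., H) = False

ply 1, H at .#./.#./.../... | H20=-1→.#./.#./##./...*; H21=-1→.#./.#./.##/...; H30=-1→.#./.#./.../##.; H31=-1→.#./.#./.../.##
ply 2, V at .#./.#./##./... | V00=+1→##./##./##./...*; V02=+1→.##/.##/##./...; V12=+1→.#./.##/###/...; V22=+1→.#./.#./###/..#
ply 3, H at ##./##./##./... | H30=-1→##./##./##./##.*; H31=-1→##./##./##./.##
ply 4, V at ##./##./##./##. | V02=+1→###/###/##./##.*; V12=+1→##./###/###/##.; V22=+1→##./##./###/###
ply 5: ###/###/##./##. is terminal -1 (H); from .#./.#./.../... depth 6
pass branch (V moves first from the same position):
  | ply 1, V at .#./.#./.../... | V00=+1→##./##./.../...*; V02=+1→.##/.##/.../...; V10=-1→.#./##./#../...; V12=-1→.#./.##/..#/...; V20=+1→.#./.#./#../#..; V21=+1→.#./.#./.#./.#.; V22=+1→.#./.#./..#/..#
  | ply 2, H at ##./##./.../... | H20=-1→##./##./##./...*; H21=-1→##./##./.##/...; H30=-1→##./##./.../##.; H31=-1→##./##./.../.##
  | ply 3, V at ##./##./##./... | V02=-1→###/###/##./...; V12=-1→##./###/###/...; V22=+1→##./##./###/..#*
  | ply 4, H at ##./##./###/..# | H30=-1→##./##./###/###*
  | ply 5, V at ##./##./###/### | V02=+1→###/###/###/###*
  | ply 6: ###/###/###/### is terminal -1 (H); from .#./.#./.../... depth 6
H moving scores -1; H passing scores -1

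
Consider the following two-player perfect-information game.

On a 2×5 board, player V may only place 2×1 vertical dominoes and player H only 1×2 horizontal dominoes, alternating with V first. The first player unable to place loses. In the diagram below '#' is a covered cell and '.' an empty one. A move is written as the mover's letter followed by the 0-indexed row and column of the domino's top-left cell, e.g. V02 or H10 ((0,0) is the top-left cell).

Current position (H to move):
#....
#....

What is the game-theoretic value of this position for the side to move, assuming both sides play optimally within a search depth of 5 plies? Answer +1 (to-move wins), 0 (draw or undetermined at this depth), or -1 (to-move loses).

value(#..../#...., H) = +1

p1 H@[#..../#....]: H01[###../#....]-1 H02[#.##./#....]+1* H03[#..##/#....]-1 H11[#..../###..]-1 H12[#..../#.##.]+1 H13[#..../#..##]-1
p2 V@[#.##./#....]: V01[####./##...]-1* V04[#.###/#...#]-1
p3 H@[####./##...]: H12[####./####.]-1 H13[####./##.##]+1*
p4 V@[####./##.##] terminal -1; root [#..../#....] d5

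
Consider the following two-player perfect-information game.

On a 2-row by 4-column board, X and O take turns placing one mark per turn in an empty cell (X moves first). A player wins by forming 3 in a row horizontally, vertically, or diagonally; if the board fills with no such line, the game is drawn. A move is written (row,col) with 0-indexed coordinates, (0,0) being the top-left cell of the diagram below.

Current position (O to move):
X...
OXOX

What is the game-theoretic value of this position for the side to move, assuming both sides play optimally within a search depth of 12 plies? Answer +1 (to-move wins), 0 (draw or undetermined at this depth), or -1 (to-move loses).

[X.../OXOX] O move#1: (0,1):+0/XO../OXOX*, (0,2):+0/X.O./OXOX, (0,3):+0/X..O/OXOX
[XO../OXOX] X move#2: (0,2):+0/XOX./OXOX*, (0,3):+0/XO.X/OXOX
[XOX./OXOX] O move#3: (0,3):+0/XOXO/OXOX*
[XOXO/OXOX] end (terminal +0, X#4); searched X.../OXOX to 12

value(X.../OXOX, O) = 0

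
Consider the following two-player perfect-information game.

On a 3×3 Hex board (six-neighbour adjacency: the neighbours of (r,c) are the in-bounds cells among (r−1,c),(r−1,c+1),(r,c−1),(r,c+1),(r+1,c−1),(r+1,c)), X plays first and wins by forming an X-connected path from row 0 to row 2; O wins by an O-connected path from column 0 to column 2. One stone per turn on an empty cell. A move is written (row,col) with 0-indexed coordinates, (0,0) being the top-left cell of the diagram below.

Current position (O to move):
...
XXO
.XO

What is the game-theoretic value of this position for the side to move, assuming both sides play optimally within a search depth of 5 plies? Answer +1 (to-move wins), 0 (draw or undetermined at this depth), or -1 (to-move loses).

ply 1, O at .../XXO/.XO | (0,0)=-1→O../XXO/.XO*; (0,1)=-1→.O./XXO/.XO; (0,2)=-1→..O/XXO/.XO; (2,0)=-1→.../XXO/OXO
ply 2, X at O../XXO/.XO | (0,1)=+1→OX./XXO/.XO*; (0,2)=+1→O.X/XXO/.XO; (2,0)=+1→O../XXO/XXO
ply 3: OX./XXO/.XO is terminal -1 (O); from .../XXO/.XO depth 5

value(.../XXO/.XO, O) = -1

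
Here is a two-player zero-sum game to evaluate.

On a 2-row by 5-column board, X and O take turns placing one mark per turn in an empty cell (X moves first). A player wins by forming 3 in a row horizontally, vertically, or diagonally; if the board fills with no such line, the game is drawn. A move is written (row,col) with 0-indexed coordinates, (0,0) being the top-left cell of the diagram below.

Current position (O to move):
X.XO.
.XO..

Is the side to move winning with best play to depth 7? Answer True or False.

ply 1, O at X.XO./.XO.. | (0,1)=+0→XOXO./.XO..*; (0,4)=-1→X.XOO/.XO..; (1,0)=-1→X.XO./OXO..; (1,3)=-1→X.XO./.XOO.; (1,4)=-1→X.XO./.XO.O
ply 2, X at XOXO./.XO.. | (0,4)=+0→XOXOX/.XO..*; (1,0)=+0→XOXO./XXO..; (1,3)=+0→XOXO./.XOX.; (1,4)=+0→XOXO./.XO.X
ply 3, O at XOXOX/.XO.. | (1,0)=+0→XOXOX/OXO..*; (1,3)=+0→XOXOX/.XOO.; (1,4)=+0→XOXOX/.XO.O
ply 4, X at XOXOX/OXO.. | (1,3)=+0→XOXOX/OXOX.*; (1,4)=+0→XOXOX/OXO.X
ply 5, O at XOXOX/OXOX. | (1,4)=+0→XOXOX/OXOXO*
ply 6: XOXOX/OXOXO is terminal +0 (X); from X.XO./.XO.. depth 7

O winning at [X.XO./.XO..]: False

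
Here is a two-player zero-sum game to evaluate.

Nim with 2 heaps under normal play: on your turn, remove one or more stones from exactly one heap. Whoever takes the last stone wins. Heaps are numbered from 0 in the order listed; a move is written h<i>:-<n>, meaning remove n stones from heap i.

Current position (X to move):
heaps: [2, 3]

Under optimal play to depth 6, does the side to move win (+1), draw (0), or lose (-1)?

[(2,3)] X move#1: h0:-1:-1/(1,3), h0:-2:-1/(0,3), h1:-1:+1/(2,2)*, h1:-2:-1/(2,1), h1:-3:-1/(2,0)
[(2,2)] O move#2: h0:-1:-1/(1,2)*, h0:-2:-1/(0,2), h1:-1:-1/(2,1), h1:-2:-1/(2,0)
[(1,2)] X move#3: h0:-1:-1/(0,2), h1:-1:+1/(1,1)*, h1:-2:-1/(1,0)
[(1,1)] O move#4: h0:-1:-1/(0,1)*, h1:-1:-1/(1,0)
[(0,1)] X move#5: h1:-1:+1/(0,0)*
[(0,0)] end (terminal -1, O#6); searched (2,3) to 6

value((2,3), X) = +1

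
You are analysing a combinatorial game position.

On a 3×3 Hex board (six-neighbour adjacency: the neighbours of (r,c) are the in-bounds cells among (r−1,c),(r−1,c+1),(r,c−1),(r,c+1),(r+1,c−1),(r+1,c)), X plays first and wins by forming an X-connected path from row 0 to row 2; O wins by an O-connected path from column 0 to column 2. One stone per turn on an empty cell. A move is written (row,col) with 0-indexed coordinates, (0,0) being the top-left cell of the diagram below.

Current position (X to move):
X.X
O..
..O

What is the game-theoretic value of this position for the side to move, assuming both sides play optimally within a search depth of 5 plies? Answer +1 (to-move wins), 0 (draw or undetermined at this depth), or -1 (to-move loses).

ply 1, X at X.X/O../..O | (0,1)=-1→XXX/O../..O; (1,1)=+1→X.X/OX./..O*; (1,2)=-1→X.X/O.X/..O; (2,0)=-1→X.X/O../X.O; (2,1)=+1→X.X/O../.XO
ply 2, O at X.X/OX./..O | (0,1)=-1→XOX/OX./..O*; (1,2)=-1→X.X/OXO/..O; (2,0)=-1→X.X/OX./O.O; (2,1)=-1→X.X/OX./.OO
ply 3, X at XOX/OX./..O | (1,2)=+1→XOX/OXX/..O*; (2,0)=+1→XOX/OX./X.O; (2,1)=+1→XOX/OX./.XO
ply 4, O at XOX/OXX/..O | (2,0)=-1→XOX/OXX/O.O*; (2,1)=-1→XOX/OXX/.OO
ply 5, X at XOX/OXX/O.O | (2,1)=+1→XOX/OXX/OXO*
ply 6: XOX/OXX/OXO is terminal -1 (O); from X.X/O../..O depth 5

value(X.X/O../..O, X) = +1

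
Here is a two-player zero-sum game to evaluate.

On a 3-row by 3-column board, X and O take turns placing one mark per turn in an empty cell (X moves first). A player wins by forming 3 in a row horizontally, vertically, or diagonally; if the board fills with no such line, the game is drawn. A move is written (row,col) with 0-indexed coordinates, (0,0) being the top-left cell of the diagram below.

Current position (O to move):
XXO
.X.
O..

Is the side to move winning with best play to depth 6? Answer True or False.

O winning at [XXO/.X./O..]: False

[XXO/.X./O..] O move#1: (1,0):-1/XXO/OX./O..*, (1,2):-1/XXO/.XO/O.., (2,1):-1/XXO/.X./OO., (2,2):-1/XXO/.X./O.O
[XXO/OX./O..] X move#2: (1,2):+1/XXO/OXX/O..*, (2,1):+1/XXO/OX./OX., (2,2):+1/XXO/OX./O.X
[XXO/OXX/O..] O move#3: (2,1):-1/XXO/OXX/OO.*, (2,2):-1/XXO/OXX/O.O
[XXO/OXX/OO.] X move#4: (2,2):+1/XXO/OXX/OOX*
[XXO/OXX/OOX] end (terminal -1, O#5); searched XXO/.X./O.. to 6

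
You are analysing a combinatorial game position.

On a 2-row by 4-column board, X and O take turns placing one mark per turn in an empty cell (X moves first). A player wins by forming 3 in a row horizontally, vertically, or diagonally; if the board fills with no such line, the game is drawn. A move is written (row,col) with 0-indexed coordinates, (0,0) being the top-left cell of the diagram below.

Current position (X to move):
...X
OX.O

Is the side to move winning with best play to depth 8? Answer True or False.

X winning at [...X/OX.O]: False

p1 X@[...X/OX.O]: (0,0)[X..X/OX.O]+0* (0,1)[.X.X/OX.O]+0 (0,2)[..XX/OX.O]+0 (1,2)[...X/OXXO]+0
p2 O@[X..X/OX.O]: (0,1)[XO.X/OX.O]+0* (0,2)[X.OX/OX.O]+0 (1,2)[X..X/OXOO]+0
p3 X@[XO.X/OX.O]: (0,2)[XOXX/OX.O]+0* (1,2)[XO.X/OXXO]+0
p4 O@[XOXX/OX.O]: (1,2)[XOXX/OXOO]+0*
p5 X@[XOXX/OXOO] terminal +0; root [...X/OX.O] d8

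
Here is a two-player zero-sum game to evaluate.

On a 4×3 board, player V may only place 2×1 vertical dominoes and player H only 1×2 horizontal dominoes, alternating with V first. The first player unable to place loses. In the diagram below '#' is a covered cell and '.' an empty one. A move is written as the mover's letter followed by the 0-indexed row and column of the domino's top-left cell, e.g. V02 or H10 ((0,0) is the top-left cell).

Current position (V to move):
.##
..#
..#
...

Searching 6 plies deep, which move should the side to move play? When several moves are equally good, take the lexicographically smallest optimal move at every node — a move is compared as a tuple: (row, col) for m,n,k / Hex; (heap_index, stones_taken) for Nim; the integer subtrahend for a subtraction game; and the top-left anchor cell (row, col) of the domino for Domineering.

p1 V@[.##/..#/..#/...]: V00[###/#.#/..#/...]-1 V10[.##/#.#/#.#/...]+1* V11[.##/.##/.##/...]+1 V20[.##/..#/#.#/#..]+1 V21[.##/..#/.##/.#.]+1
p2 H@[.##/#.#/#.#/...]: H30[.##/#.#/#.#/##.]-1* H31[.##/#.#/#.#/.##]-1
p3 V@[.##/#.#/#.#/##.]: V11[.##/###/###/##.]+1*
p4 H@[.##/###/###/##.] terminal -1; root [.##/..#/..#/...] d6

V's best at [.##/..#/..#/...]: V10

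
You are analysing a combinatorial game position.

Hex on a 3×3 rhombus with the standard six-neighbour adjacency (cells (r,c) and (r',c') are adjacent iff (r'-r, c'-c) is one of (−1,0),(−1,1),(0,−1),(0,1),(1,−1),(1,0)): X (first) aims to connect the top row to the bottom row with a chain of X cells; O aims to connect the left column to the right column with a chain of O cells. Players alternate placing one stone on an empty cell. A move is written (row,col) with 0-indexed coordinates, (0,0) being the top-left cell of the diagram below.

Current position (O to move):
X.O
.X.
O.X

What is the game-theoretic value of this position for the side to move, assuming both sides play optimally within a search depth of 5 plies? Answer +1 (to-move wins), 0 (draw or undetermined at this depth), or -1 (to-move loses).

value(X.O/.X./O.X, O) = -1

[X.O/.X./O.X] O move#1: (0,1):-1/XOO/.X./O.X*, (1,0):-1/X.O/OX./O.X, (1,2):-1/X.O/.XO/O.X, (2,1):-1/X.O/.X./OOX
[XOO/.X./O.X] X move#2: (1,0):+1/XOO/XX./O.X*, (1,2):-1/XOO/.XX/O.X, (2,1):-1/XOO/.X./OXX
[XOO/XX./O.X] O move#3: (1,2):-1/XOO/XXO/O.X*, (2,1):-1/XOO/XX./OOX
[XOO/XXO/O.X] X move#4: (2,1):+1/XOO/XXO/OXX*
[XOO/XXO/OXX] end (terminal -1, O#5); searched X.O/.X./O.X to 5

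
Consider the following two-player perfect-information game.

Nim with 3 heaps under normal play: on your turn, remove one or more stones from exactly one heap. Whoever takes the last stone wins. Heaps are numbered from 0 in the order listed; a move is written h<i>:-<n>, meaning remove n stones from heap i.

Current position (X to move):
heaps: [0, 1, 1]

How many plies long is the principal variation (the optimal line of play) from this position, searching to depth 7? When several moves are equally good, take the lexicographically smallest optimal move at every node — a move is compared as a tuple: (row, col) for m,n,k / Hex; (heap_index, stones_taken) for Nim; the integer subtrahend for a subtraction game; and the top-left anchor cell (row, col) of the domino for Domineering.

PV length from [(0,1,1)]: 2 plies

p1 X@[(0,1,1)]: h1:-1[(0,0,1)]-1* h2:-1[(0,1,0)]-1
p2 O@[(0,0,1)]: h2:-1[(0,0,0)]+1*
p3 X@[(0,0,0)] terminal -1; root [(0,1,1)] d7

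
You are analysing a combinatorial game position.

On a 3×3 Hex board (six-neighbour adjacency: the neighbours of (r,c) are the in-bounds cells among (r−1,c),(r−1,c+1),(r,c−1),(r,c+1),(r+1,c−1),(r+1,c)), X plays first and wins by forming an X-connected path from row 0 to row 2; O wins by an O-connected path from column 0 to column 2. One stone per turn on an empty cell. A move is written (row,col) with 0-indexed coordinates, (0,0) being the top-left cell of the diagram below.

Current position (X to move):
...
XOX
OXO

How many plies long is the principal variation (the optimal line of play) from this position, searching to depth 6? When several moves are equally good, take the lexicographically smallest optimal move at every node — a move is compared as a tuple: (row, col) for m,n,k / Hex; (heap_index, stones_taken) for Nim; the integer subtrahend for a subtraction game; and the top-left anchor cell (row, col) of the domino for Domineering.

[.../XOX/OXO] X move#1: (0,0):-1/X../XOX/OXO, (0,1):-1/.X./XOX/OXO, (0,2):+1/..X/XOX/OXO*
[..X/XOX/OXO] end (terminal -1, O#2); searched .../XOX/OXO to 6

PV length from [.../XOX/OXO]: 1 ply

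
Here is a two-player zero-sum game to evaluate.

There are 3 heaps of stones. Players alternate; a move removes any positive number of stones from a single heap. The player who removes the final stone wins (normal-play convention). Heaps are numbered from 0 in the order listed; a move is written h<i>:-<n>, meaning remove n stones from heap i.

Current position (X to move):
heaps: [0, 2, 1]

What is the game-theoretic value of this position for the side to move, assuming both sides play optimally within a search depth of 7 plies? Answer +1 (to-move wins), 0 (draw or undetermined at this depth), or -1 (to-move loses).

value((0,2,1), X) = +1

p1 X@[(0,2,1)]: h1:-1[(0,1,1)]+1* h1:-2[(0,0,1)]-1 h2:-1[(0,2,0)]-1
p2 O@[(0,1,1)]: h1:-1[(0,0,1)]-1* h2:-1[(0,1,0)]-1
p3 X@[(0,0,1)]: h2:-1[(0,0,0)]+1*
p4 O@[(0,0,0)] terminal -1; root [(0,2,1)] d7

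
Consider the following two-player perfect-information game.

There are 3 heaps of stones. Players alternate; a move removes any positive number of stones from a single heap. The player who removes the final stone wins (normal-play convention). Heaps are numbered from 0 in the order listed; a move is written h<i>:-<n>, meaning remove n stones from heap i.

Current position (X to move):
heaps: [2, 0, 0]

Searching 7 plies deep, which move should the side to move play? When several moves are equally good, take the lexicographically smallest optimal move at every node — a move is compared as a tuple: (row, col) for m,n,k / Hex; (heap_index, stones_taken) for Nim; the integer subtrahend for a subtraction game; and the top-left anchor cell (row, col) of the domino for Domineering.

p1 X@[(2,0,0)]: h0:-1[(1,0,0)]-1 h0:-2[(0,0,0)]+1*
p2 O@[(0,0,0)] terminal -1; root [(2,0,0)] d7

X's best at [(2,0,0)]: h0:-2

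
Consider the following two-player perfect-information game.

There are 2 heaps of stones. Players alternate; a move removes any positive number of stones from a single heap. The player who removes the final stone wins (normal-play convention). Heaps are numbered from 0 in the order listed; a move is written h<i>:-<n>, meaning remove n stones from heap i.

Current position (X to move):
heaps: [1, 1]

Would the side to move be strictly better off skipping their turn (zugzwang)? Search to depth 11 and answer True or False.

zugzwang((1,1), X) = True

p1 X@[(1,1)]: h0:-1[(0,1)]-1* h1:-1[(1,0)]-1
p2 O@[(0,1)]: h1:-1[(0,0)]+1*
p3 X@[(0,0)] terminal -1; root [(1,1)] d11
if X skipped the turn, O would face:
~ p1 O@[(1,1)]: h0:-1[(0,1)]-1* h1:-1[(1,0)]-1
~ p2 X@[(0,1)]: h1:-1[(0,0)]+1*
~ p3 O@[(0,0)] terminal -1; root [(1,1)] d11
compare (X): move=-1 vs pass=+1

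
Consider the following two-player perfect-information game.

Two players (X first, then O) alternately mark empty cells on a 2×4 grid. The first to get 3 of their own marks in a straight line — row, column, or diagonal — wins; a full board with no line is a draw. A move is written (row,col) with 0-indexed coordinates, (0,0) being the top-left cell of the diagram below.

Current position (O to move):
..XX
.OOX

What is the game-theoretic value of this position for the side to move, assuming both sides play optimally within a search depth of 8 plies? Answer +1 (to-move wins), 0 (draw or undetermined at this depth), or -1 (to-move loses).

ply 1, O at ..XX/.OOX | (0,0)=-1→O.XX/.OOX; (0,1)=+0→.OXX/.OOX; (1,0)=+1→..XX/OOOX*
ply 2: ..XX/OOOX is terminal -1 (X); from ..XX/.OOX depth 8

value(..XX/.OOX, O) = +1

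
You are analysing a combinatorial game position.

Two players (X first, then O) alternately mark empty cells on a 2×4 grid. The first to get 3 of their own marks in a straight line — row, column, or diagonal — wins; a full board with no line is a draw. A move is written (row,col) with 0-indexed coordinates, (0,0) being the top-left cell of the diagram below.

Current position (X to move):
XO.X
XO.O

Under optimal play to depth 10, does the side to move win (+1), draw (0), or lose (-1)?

value(XO.X/XO.O, X) = 0

ply 1, X at XO.X/XO.O | (0,2)=-1→XOXX/XO.O; (1,2)=+0→XO.X/XOXO*
ply 2, O at XO.X/XOXO | (0,2)=+0→XOOX/XOXO*
ply 3: XOOX/XOXO is terminal +0 (X); from XO.X/XO.O depth 10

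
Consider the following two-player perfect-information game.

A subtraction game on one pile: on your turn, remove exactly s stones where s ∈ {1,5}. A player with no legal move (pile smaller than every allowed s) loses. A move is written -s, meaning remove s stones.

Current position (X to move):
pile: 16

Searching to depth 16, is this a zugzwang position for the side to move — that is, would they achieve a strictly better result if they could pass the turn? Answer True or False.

zugzwang(16, X) = True

[16] X move#1: -1:-1/15*, -5:-1/11
[15] O move#2: -1:+1/14*, -5:+1/10
[14] X move#3: -1:-1/13*, -5:-1/9
[13] O move#4: -1:+1/12*, -5:+1/8
[12] X move#5: -1:-1/11*, -5:-1/7
[11] O move#6: -1:+1/10*, -5:+1/6
[10] X move#7: -1:-1/9*, -5:-1/5
[9] O move#8: -1:+1/8*, -5:+1/4
[8] X move#9: -1:-1/7*, -5:-1/3
[7] O move#10: -1:+1/6*, -5:+1/2
[6] X move#11: -1:-1/5*, -5:-1/1
[5] O move#12: -1:+1/4*, -5:+1/0
[4] X move#13: -1:-1/3*
[3] O move#14: -1:+1/2*
[2] X move#15: -1:-1/1*
[1] O move#16: -1:+1/0*
[0] end (terminal -1, X#17); searched 16 to 16
if X skipped the turn, O would face:
~ [16] O move#1: -1:-1/15*, -5:-1/11
~ [15] X move#2: -1:+1/14*, -5:+1/10
~ [14] O move#3: -1:-1/13*, -5:-1/9
~ [13] X move#4: -1:+1/12*, -5:+1/8
~ [12] O move#5: -1:-1/11*, -5:-1/7
~ [11] X move#6: -1:+1/10*, -5:+1/6
~ [10] O move#7: -1:-1/9*, -5:-1/5
~ [9] X move#8: -1:+1/8*, -5:+1/4
~ [8] O move#9: -1:-1/7*, -5:-1/3
~ [7] X move#10: -1:+1/6*, -5:+1/2
~ [6] O move#11: -1:-1/5*, -5:-1/1
~ [5] X move#12: -1:+1/4*, -5:+1/0
~ [4] O move#13: -1:-1/3*
~ [3] X move#14: -1:+1/2*
~ [2] O move#15: -1:-1/1*
~ [1] X move#16: -1:+1/0*
~ [0] end (terminal -1, O#17); searched 16 to 16
compare (X): move=-1 vs pass=+1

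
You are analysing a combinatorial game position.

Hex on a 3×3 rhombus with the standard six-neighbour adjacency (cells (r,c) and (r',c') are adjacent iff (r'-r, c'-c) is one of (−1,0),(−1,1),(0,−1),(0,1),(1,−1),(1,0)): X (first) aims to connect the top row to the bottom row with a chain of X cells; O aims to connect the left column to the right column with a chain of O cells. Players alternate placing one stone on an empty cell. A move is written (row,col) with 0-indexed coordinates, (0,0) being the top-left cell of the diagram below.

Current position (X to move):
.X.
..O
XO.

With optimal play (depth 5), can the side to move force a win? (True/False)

ply 1, X at .X./..O/XO. | (0,0)=+1→XX./..O/XO.*; (0,2)=+1→.XX/..O/XO.; (1,0)=+1→.X./X.O/XO.; (1,1)=+1→.X./.XO/XO.; (2,2)=+1→.X./..O/XOX
ply 2, O at XX./..O/XO. | (0,2)=-1→XXO/..O/XO.*; (1,0)=-1→XX./O.O/XO.; (1,1)=-1→XX./.OO/XO.; (2,2)=-1→XX./..O/XOO
ply 3, X at XXO/..O/XO. | (1,0)=+1→XXO/X.O/XO.*; (1,1)=+1→XXO/.XO/XO.; (2,2)=+1→XXO/..O/XOX
ply 4: XXO/X.O/XO. is terminal -1 (O); from .X./..O/XO. depth 5

X winning at [.X./..O/XO.]: True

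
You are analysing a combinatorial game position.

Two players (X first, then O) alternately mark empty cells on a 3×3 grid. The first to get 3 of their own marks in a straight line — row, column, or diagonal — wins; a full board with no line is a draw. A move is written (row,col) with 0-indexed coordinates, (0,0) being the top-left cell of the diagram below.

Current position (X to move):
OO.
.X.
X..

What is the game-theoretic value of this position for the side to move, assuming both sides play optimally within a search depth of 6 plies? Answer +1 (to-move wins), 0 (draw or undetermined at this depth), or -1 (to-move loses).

value(OO./.X./X.., X) = +1

[OO./.X./X..] X move#1: (0,2):+1/OOX/.X./X..*, (1,0):-1/OO./XX./X.., (1,2):-1/OO./.XX/X.., (2,1):-1/OO./.X./XX., (2,2):-1/OO./.X./X.X
[OOX/.X./X..] end (terminal -1, O#2); searched OO./.X./X.. to 6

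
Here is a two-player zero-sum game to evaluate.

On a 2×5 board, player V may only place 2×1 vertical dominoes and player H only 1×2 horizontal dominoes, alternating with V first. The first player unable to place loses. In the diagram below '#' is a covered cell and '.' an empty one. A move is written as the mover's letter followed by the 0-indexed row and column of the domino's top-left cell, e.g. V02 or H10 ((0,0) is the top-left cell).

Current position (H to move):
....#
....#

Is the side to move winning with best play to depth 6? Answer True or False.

H winning at [....#/....#]: True

p1 H@[....#/....#]: H00[##..#/....#]-1 H01[.##.#/....#]+1* H02[..###/....#]-1 H10[....#/##..#]-1 H11[....#/.##.#]+1 H12[....#/..###]-1
p2 V@[.##.#/....#]: V00[###.#/#...#]-1* V03[.####/...##]-1
p3 H@[###.#/#...#]: H11[###.#/###.#]-1 H12[###.#/#.###]+1*
p4 V@[###.#/#.###] terminal -1; root [....#/....#] d6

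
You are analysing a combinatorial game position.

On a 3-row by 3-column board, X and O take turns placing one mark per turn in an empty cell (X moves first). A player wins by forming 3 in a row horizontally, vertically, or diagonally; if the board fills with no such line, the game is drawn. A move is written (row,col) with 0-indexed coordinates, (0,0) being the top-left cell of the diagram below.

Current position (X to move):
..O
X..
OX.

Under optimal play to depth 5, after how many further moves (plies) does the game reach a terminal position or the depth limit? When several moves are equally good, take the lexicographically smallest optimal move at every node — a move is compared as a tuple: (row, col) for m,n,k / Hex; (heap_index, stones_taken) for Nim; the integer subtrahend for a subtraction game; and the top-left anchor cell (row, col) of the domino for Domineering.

p1 X@[..O/X../OX.]: (0,0)[X.O/X../OX.]-1 (0,1)[.XO/X../OX.]-1 (1,1)[..O/XX./OX.]+1* (1,2)[..O/X.X/OX.]-1 (2,2)[..O/X../OXX]-1
p2 O@[..O/XX./OX.]: (0,0)[O.O/XX./OX.]-1* (0,1)[.OO/XX./OX.]-1 (1,2)[..O/XXO/OX.]-1 (2,2)[..O/XX./OXO]-1
p3 X@[O.O/XX./OX.]: (0,1)[OXO/XX./OX.]+1* (1,2)[O.O/XXX/OX.]+1 (2,2)[O.O/XX./OXX]-1
p4 O@[OXO/XX./OX.] terminal -1; root [..O/X../OX.] d5

PV length from [..O/X../OX.]: 3 plies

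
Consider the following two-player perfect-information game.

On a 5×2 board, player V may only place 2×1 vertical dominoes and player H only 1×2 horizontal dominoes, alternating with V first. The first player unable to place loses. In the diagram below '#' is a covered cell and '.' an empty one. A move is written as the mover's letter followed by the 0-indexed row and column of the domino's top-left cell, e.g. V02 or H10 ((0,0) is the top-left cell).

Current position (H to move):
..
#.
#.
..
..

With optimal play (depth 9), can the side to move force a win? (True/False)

H winning at [../#./#./../..]: True

p1 H@[../#./#./../..]: H00[##/#./#./../..]-1 H30[../#./#./##/..]+1* H40[../#./#./../##]+1
p2 V@[../#./#./##/..]: V01[.#/##/#./##/..]-1* V11[../##/##/##/..]-1
p3 H@[.#/##/#./##/..]: H40[.#/##/#./##/##]+1*
p4 V@[.#/##/#./##/##] terminal -1; root [../#./#./../..] d9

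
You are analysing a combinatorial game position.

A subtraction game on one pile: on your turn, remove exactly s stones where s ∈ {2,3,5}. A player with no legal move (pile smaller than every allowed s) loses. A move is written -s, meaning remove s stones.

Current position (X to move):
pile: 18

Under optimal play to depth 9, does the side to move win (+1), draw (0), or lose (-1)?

ply 1, X at 18 | -2=-1→16; -3=+1→15*; -5=-1→13
ply 2, O at 15 | -2=-1→13*; -3=-1→12; -5=-1→10
ply 3, X at 13 | -2=-1→11; -3=-1→10; -5=+1→8*
ply 4, O at 8 | -2=-1→6*; -3=-1→5; -5=-1→3
ply 5, X at 6 | -2=-1→4; -3=-1→3; -5=+1→1*
ply 6: 1 is terminal -1 (O); from 18 depth 9

value(18, X) = +1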